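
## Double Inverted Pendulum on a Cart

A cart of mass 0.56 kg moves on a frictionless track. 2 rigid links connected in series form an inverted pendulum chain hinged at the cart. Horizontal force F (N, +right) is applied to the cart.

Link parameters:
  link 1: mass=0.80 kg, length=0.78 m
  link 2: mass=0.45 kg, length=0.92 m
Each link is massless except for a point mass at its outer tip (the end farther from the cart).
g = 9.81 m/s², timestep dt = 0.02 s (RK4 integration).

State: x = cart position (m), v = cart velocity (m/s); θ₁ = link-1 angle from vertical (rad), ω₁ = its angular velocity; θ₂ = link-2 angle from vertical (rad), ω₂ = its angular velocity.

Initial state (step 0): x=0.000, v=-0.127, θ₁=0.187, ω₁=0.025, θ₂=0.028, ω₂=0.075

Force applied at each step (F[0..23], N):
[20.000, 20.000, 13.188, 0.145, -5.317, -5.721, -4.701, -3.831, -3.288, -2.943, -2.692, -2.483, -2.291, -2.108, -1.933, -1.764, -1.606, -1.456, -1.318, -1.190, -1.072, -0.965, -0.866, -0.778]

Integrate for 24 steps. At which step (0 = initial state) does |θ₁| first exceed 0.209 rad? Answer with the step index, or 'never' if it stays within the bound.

Answer: never

Derivation:
apply F[0]=+20.000 → step 1: x=0.003, v=0.466, θ₁=0.181, ω₁=-0.643, θ₂=0.029, ω₂=-0.003
apply F[1]=+20.000 → step 2: x=0.019, v=1.074, θ₁=0.161, ω₁=-1.339, θ₂=0.028, ω₂=-0.071
apply F[2]=+13.188 → step 3: x=0.044, v=1.475, θ₁=0.130, ω₁=-1.794, θ₂=0.026, ω₂=-0.114
apply F[3]=+0.145 → step 4: x=0.073, v=1.445, θ₁=0.095, ω₁=-1.718, θ₂=0.024, ω₂=-0.135
apply F[4]=-5.317 → step 5: x=0.100, v=1.231, θ₁=0.063, ω₁=-1.419, θ₂=0.021, ω₂=-0.149
apply F[5]=-5.721 → step 6: x=0.122, v=1.008, θ₁=0.038, ω₁=-1.118, θ₂=0.018, ω₂=-0.157
apply F[6]=-4.701 → step 7: x=0.141, v=0.830, θ₁=0.018, ω₁=-0.881, θ₂=0.014, ω₂=-0.160
apply F[7]=-3.831 → step 8: x=0.156, v=0.689, θ₁=0.002, ω₁=-0.698, θ₂=0.011, ω₂=-0.159
apply F[8]=-3.288 → step 9: x=0.169, v=0.573, θ₁=-0.010, ω₁=-0.553, θ₂=0.008, ω₂=-0.155
apply F[9]=-2.943 → step 10: x=0.179, v=0.475, θ₁=-0.020, ω₁=-0.433, θ₂=0.005, ω₂=-0.148
apply F[10]=-2.692 → step 11: x=0.188, v=0.389, θ₁=-0.028, ω₁=-0.333, θ₂=0.002, ω₂=-0.139
apply F[11]=-2.483 → step 12: x=0.195, v=0.314, θ₁=-0.033, ω₁=-0.249, θ₂=-0.000, ω₂=-0.128
apply F[12]=-2.291 → step 13: x=0.200, v=0.248, θ₁=-0.038, ω₁=-0.178, θ₂=-0.003, ω₂=-0.117
apply F[13]=-2.108 → step 14: x=0.205, v=0.190, θ₁=-0.041, ω₁=-0.119, θ₂=-0.005, ω₂=-0.105
apply F[14]=-1.933 → step 15: x=0.208, v=0.139, θ₁=-0.043, ω₁=-0.070, θ₂=-0.007, ω₂=-0.093
apply F[15]=-1.764 → step 16: x=0.210, v=0.095, θ₁=-0.044, ω₁=-0.029, θ₂=-0.009, ω₂=-0.081
apply F[16]=-1.606 → step 17: x=0.212, v=0.057, θ₁=-0.044, ω₁=0.004, θ₂=-0.010, ω₂=-0.070
apply F[17]=-1.456 → step 18: x=0.213, v=0.024, θ₁=-0.043, ω₁=0.030, θ₂=-0.012, ω₂=-0.059
apply F[18]=-1.318 → step 19: x=0.213, v=-0.004, θ₁=-0.043, ω₁=0.051, θ₂=-0.013, ω₂=-0.048
apply F[19]=-1.190 → step 20: x=0.213, v=-0.028, θ₁=-0.041, ω₁=0.067, θ₂=-0.014, ω₂=-0.039
apply F[20]=-1.072 → step 21: x=0.212, v=-0.048, θ₁=-0.040, ω₁=0.079, θ₂=-0.014, ω₂=-0.030
apply F[21]=-0.965 → step 22: x=0.211, v=-0.066, θ₁=-0.038, ω₁=0.088, θ₂=-0.015, ω₂=-0.022
apply F[22]=-0.866 → step 23: x=0.209, v=-0.080, θ₁=-0.036, ω₁=0.094, θ₂=-0.015, ω₂=-0.014
apply F[23]=-0.778 → step 24: x=0.208, v=-0.092, θ₁=-0.035, ω₁=0.098, θ₂=-0.015, ω₂=-0.007
max |θ₁| = 0.187 ≤ 0.209 over all 25 states.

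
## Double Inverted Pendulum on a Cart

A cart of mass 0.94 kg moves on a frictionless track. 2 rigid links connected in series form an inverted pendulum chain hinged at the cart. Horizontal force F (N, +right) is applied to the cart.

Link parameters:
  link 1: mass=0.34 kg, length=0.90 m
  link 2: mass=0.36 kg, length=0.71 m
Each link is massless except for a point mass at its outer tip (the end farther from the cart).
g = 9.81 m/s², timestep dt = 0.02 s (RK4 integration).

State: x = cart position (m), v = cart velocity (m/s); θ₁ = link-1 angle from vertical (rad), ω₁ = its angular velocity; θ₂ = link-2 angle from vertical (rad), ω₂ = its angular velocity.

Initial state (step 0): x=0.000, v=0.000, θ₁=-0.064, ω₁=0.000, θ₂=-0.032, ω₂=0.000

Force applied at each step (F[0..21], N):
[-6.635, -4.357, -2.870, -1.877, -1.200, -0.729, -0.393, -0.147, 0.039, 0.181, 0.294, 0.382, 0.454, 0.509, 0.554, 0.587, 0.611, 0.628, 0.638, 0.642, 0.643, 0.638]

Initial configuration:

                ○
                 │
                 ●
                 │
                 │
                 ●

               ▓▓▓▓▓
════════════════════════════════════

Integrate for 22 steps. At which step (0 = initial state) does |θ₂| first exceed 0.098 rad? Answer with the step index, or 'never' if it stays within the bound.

apply F[0]=-6.635 → step 1: x=-0.001, v=-0.132, θ₁=-0.063, ω₁=0.124, θ₂=-0.032, ω₂=0.019
apply F[1]=-4.357 → step 2: x=-0.005, v=-0.215, θ₁=-0.060, ω₁=0.197, θ₂=-0.031, ω₂=0.036
apply F[2]=-2.870 → step 3: x=-0.010, v=-0.268, θ₁=-0.055, ω₁=0.236, θ₂=-0.030, ω₂=0.051
apply F[3]=-1.877 → step 4: x=-0.015, v=-0.300, θ₁=-0.050, ω₁=0.255, θ₂=-0.029, ω₂=0.064
apply F[4]=-1.200 → step 5: x=-0.021, v=-0.318, θ₁=-0.045, ω₁=0.261, θ₂=-0.028, ω₂=0.075
apply F[5]=-0.729 → step 6: x=-0.028, v=-0.328, θ₁=-0.040, ω₁=0.259, θ₂=-0.026, ω₂=0.084
apply F[6]=-0.393 → step 7: x=-0.035, v=-0.331, θ₁=-0.035, ω₁=0.251, θ₂=-0.024, ω₂=0.091
apply F[7]=-0.147 → step 8: x=-0.041, v=-0.329, θ₁=-0.030, ω₁=0.240, θ₂=-0.023, ω₂=0.096
apply F[8]=+0.039 → step 9: x=-0.048, v=-0.324, θ₁=-0.025, ω₁=0.227, θ₂=-0.021, ω₂=0.099
apply F[9]=+0.181 → step 10: x=-0.054, v=-0.317, θ₁=-0.021, ω₁=0.214, θ₂=-0.019, ω₂=0.101
apply F[10]=+0.294 → step 11: x=-0.060, v=-0.308, θ₁=-0.017, ω₁=0.199, θ₂=-0.017, ω₂=0.102
apply F[11]=+0.382 → step 12: x=-0.066, v=-0.298, θ₁=-0.013, ω₁=0.185, θ₂=-0.015, ω₂=0.101
apply F[12]=+0.454 → step 13: x=-0.072, v=-0.287, θ₁=-0.009, ω₁=0.170, θ₂=-0.013, ω₂=0.100
apply F[13]=+0.509 → step 14: x=-0.078, v=-0.275, θ₁=-0.006, ω₁=0.156, θ₂=-0.011, ω₂=0.098
apply F[14]=+0.554 → step 15: x=-0.083, v=-0.262, θ₁=-0.003, ω₁=0.143, θ₂=-0.009, ω₂=0.095
apply F[15]=+0.587 → step 16: x=-0.088, v=-0.249, θ₁=-0.000, ω₁=0.130, θ₂=-0.007, ω₂=0.091
apply F[16]=+0.611 → step 17: x=-0.093, v=-0.237, θ₁=0.002, ω₁=0.117, θ₂=-0.005, ω₂=0.087
apply F[17]=+0.628 → step 18: x=-0.098, v=-0.224, θ₁=0.004, ω₁=0.105, θ₂=-0.003, ω₂=0.083
apply F[18]=+0.638 → step 19: x=-0.102, v=-0.211, θ₁=0.006, ω₁=0.094, θ₂=-0.002, ω₂=0.079
apply F[19]=+0.642 → step 20: x=-0.106, v=-0.198, θ₁=0.008, ω₁=0.083, θ₂=-0.000, ω₂=0.074
apply F[20]=+0.643 → step 21: x=-0.110, v=-0.186, θ₁=0.010, ω₁=0.073, θ₂=0.001, ω₂=0.069
apply F[21]=+0.638 → step 22: x=-0.114, v=-0.174, θ₁=0.011, ω₁=0.064, θ₂=0.003, ω₂=0.065
max |θ₂| = 0.032 ≤ 0.098 over all 23 states.

Answer: never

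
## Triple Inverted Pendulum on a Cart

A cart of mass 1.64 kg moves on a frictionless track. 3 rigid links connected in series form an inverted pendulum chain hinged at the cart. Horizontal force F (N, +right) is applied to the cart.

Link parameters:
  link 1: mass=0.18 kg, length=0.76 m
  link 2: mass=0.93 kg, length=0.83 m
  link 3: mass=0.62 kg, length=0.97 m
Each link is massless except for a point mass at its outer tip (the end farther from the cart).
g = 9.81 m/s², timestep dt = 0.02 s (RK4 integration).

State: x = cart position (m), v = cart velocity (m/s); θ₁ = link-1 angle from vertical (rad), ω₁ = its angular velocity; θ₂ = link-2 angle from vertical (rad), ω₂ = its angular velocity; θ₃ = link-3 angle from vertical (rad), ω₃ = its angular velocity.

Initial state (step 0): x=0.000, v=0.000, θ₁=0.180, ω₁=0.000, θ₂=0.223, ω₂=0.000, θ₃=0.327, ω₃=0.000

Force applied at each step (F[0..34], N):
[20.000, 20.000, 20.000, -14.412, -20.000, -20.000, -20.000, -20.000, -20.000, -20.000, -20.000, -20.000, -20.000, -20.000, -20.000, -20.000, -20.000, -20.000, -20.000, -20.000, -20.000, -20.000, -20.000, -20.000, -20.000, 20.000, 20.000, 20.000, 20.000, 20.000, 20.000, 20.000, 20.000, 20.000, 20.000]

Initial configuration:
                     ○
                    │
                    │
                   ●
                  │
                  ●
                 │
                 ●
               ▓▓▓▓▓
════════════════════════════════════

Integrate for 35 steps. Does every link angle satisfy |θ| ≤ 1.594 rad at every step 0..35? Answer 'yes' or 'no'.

apply F[0]=+20.000 → step 1: x=0.002, v=0.202, θ₁=0.177, ω₁=-0.328, θ₂=0.224, ω₂=0.096, θ₃=0.327, ω₃=0.040
apply F[1]=+20.000 → step 2: x=0.008, v=0.407, θ₁=0.167, ω₁=-0.678, θ₂=0.227, ω₂=0.212, θ₃=0.329, ω₃=0.078
apply F[2]=+20.000 → step 3: x=0.018, v=0.616, θ₁=0.149, ω₁=-1.073, θ₂=0.233, ω₂=0.362, θ₃=0.330, ω₃=0.113
apply F[3]=-14.412 → step 4: x=0.029, v=0.421, θ₁=0.129, ω₁=-0.932, θ₂=0.241, ω₂=0.506, θ₃=0.333, ω₃=0.135
apply F[4]=-20.000 → step 5: x=0.034, v=0.160, θ₁=0.113, ω₁=-0.743, θ₂=0.253, ω₂=0.686, θ₃=0.336, ω₃=0.154
apply F[5]=-20.000 → step 6: x=0.035, v=-0.098, θ₁=0.099, ω₁=-0.592, θ₂=0.269, ω₂=0.902, θ₃=0.339, ω₃=0.170
apply F[6]=-20.000 → step 7: x=0.031, v=-0.353, θ₁=0.089, ω₁=-0.469, θ₂=0.289, ω₂=1.146, θ₃=0.343, ω₃=0.182
apply F[7]=-20.000 → step 8: x=0.021, v=-0.606, θ₁=0.081, ω₁=-0.359, θ₂=0.315, ω₂=1.405, θ₃=0.346, ω₃=0.190
apply F[8]=-20.000 → step 9: x=0.006, v=-0.858, θ₁=0.074, ω₁=-0.248, θ₂=0.346, ω₂=1.668, θ₃=0.350, ω₃=0.192
apply F[9]=-20.000 → step 10: x=-0.013, v=-1.107, θ₁=0.071, ω₁=-0.121, θ₂=0.382, ω₂=1.922, θ₃=0.354, ω₃=0.191
apply F[10]=-20.000 → step 11: x=-0.038, v=-1.356, θ₁=0.070, ω₁=0.032, θ₂=0.422, ω₂=2.159, θ₃=0.358, ω₃=0.187
apply F[11]=-20.000 → step 12: x=-0.068, v=-1.604, θ₁=0.072, ω₁=0.222, θ₂=0.468, ω₂=2.371, θ₃=0.362, ω₃=0.182
apply F[12]=-20.000 → step 13: x=-0.102, v=-1.850, θ₁=0.079, ω₁=0.453, θ₂=0.517, ω₂=2.553, θ₃=0.365, ω₃=0.177
apply F[13]=-20.000 → step 14: x=-0.142, v=-2.097, θ₁=0.091, ω₁=0.730, θ₂=0.570, ω₂=2.701, θ₃=0.369, ω₃=0.173
apply F[14]=-20.000 → step 15: x=-0.186, v=-2.343, θ₁=0.108, ω₁=1.054, θ₂=0.625, ω₂=2.812, θ₃=0.372, ω₃=0.171
apply F[15]=-20.000 → step 16: x=-0.235, v=-2.588, θ₁=0.133, ω₁=1.428, θ₂=0.682, ω₂=2.880, θ₃=0.375, ω₃=0.173
apply F[16]=-20.000 → step 17: x=-0.289, v=-2.833, θ₁=0.166, ω₁=1.853, θ₂=0.740, ω₂=2.899, θ₃=0.379, ω₃=0.179
apply F[17]=-20.000 → step 18: x=-0.349, v=-3.075, θ₁=0.208, ω₁=2.333, θ₂=0.797, ω₂=2.857, θ₃=0.383, ω₃=0.192
apply F[18]=-20.000 → step 19: x=-0.412, v=-3.315, θ₁=0.260, ω₁=2.872, θ₂=0.853, ω₂=2.739, θ₃=0.387, ω₃=0.212
apply F[19]=-20.000 → step 20: x=-0.481, v=-3.550, θ₁=0.323, ω₁=3.478, θ₂=0.906, ω₂=2.525, θ₃=0.391, ω₃=0.242
apply F[20]=-20.000 → step 21: x=-0.554, v=-3.774, θ₁=0.399, ω₁=4.164, θ₂=0.954, ω₂=2.184, θ₃=0.396, ω₃=0.288
apply F[21]=-20.000 → step 22: x=-0.632, v=-3.980, θ₁=0.490, ω₁=4.958, θ₂=0.992, ω₂=1.672, θ₃=0.403, ω₃=0.360
apply F[22]=-20.000 → step 23: x=-0.713, v=-4.149, θ₁=0.599, ω₁=5.900, θ₂=1.019, ω₂=0.923, θ₃=0.411, ω₃=0.479
apply F[23]=-20.000 → step 24: x=-0.797, v=-4.236, θ₁=0.728, ω₁=7.024, θ₂=1.027, ω₂=-0.137, θ₃=0.423, ω₃=0.696
apply F[24]=-20.000 → step 25: x=-0.882, v=-4.145, θ₁=0.880, ω₁=8.131, θ₂=1.012, ω₂=-1.368, θ₃=0.440, ω₃=1.099
apply F[25]=+20.000 → step 26: x=-0.959, v=-3.562, θ₁=1.043, ω₁=8.059, θ₂=0.980, ω₂=-1.675, θ₃=0.466, ω₃=1.445
apply F[26]=+20.000 → step 27: x=-1.024, v=-3.031, θ₁=1.198, ω₁=7.478, θ₂=0.950, ω₂=-1.260, θ₃=0.497, ω₃=1.687
apply F[27]=+20.000 → step 28: x=-1.081, v=-2.606, θ₁=1.342, ω₁=6.940, θ₂=0.931, ω₂=-0.662, θ₃=0.532, ω₃=1.809
apply F[28]=+20.000 → step 29: x=-1.129, v=-2.245, θ₁=1.477, ω₁=6.588, θ₂=0.923, ω₂=-0.101, θ₃=0.569, ω₃=1.873
apply F[29]=+20.000 → step 30: x=-1.171, v=-1.915, θ₁=1.607, ω₁=6.381, θ₂=0.927, ω₂=0.419, θ₃=0.607, ω₃=1.913
apply F[30]=+20.000 → step 31: x=-1.206, v=-1.600, θ₁=1.733, ω₁=6.269, θ₂=0.940, ω₂=0.927, θ₃=0.646, ω₃=1.941
apply F[31]=+20.000 → step 32: x=-1.235, v=-1.291, θ₁=1.858, ω₁=6.215, θ₂=0.964, ω₂=1.449, θ₃=0.685, ω₃=1.963
apply F[32]=+20.000 → step 33: x=-1.258, v=-0.987, θ₁=1.982, ω₁=6.191, θ₂=0.998, ω₂=2.003, θ₃=0.724, ω₃=1.984
apply F[33]=+20.000 → step 34: x=-1.274, v=-0.684, θ₁=2.106, ω₁=6.171, θ₂=1.044, ω₂=2.601, θ₃=0.764, ω₃=2.005
apply F[34]=+20.000 → step 35: x=-1.285, v=-0.383, θ₁=2.229, ω₁=6.129, θ₂=1.103, ω₂=3.248, θ₃=0.804, ω₃=2.028
Max |angle| over trajectory = 2.229 rad; bound = 1.594 → exceeded.

Answer: no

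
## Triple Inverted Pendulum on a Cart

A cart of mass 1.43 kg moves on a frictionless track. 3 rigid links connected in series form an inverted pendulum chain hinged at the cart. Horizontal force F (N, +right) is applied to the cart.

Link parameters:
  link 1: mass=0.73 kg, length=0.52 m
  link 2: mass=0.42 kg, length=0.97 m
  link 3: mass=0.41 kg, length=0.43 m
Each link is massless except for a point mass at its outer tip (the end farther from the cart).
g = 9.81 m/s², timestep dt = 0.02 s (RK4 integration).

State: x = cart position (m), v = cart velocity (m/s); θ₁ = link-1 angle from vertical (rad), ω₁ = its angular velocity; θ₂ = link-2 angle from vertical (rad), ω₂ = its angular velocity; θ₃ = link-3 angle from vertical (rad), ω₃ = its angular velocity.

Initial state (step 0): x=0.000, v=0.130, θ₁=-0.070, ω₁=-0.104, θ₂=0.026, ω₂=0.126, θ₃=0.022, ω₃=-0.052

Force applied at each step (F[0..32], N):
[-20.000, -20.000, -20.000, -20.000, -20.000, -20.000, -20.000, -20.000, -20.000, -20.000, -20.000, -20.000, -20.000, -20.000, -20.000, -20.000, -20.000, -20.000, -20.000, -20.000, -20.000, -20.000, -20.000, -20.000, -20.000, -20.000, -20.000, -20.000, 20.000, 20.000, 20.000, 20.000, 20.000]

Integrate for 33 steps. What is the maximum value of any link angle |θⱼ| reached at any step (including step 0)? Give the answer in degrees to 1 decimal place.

Answer: 158.0°

Derivation:
apply F[0]=-20.000 → step 1: x=-0.000, v=-0.134, θ₁=-0.068, ω₁=0.331, θ₂=0.029, ω₂=0.172, θ₃=0.021, ω₃=-0.058
apply F[1]=-20.000 → step 2: x=-0.005, v=-0.399, θ₁=-0.057, ω₁=0.775, θ₂=0.033, ω₂=0.217, θ₃=0.020, ω₃=-0.068
apply F[2]=-20.000 → step 3: x=-0.016, v=-0.669, θ₁=-0.037, ω₁=1.240, θ₂=0.038, ω₂=0.256, θ₃=0.018, ω₃=-0.082
apply F[3]=-20.000 → step 4: x=-0.032, v=-0.944, θ₁=-0.007, ω₁=1.736, θ₂=0.043, ω₂=0.285, θ₃=0.016, ω₃=-0.101
apply F[4]=-20.000 → step 5: x=-0.054, v=-1.226, θ₁=0.033, ω₁=2.271, θ₂=0.049, ω₂=0.301, θ₃=0.014, ω₃=-0.122
apply F[5]=-20.000 → step 6: x=-0.081, v=-1.512, θ₁=0.084, ω₁=2.844, θ₂=0.055, ω₂=0.304, θ₃=0.011, ω₃=-0.141
apply F[6]=-20.000 → step 7: x=-0.114, v=-1.799, θ₁=0.147, ω₁=3.441, θ₂=0.061, ω₂=0.300, θ₃=0.009, ω₃=-0.153
apply F[7]=-20.000 → step 8: x=-0.153, v=-2.077, θ₁=0.222, ω₁=4.034, θ₂=0.067, ω₂=0.302, θ₃=0.005, ω₃=-0.152
apply F[8]=-20.000 → step 9: x=-0.197, v=-2.337, θ₁=0.308, ω₁=4.584, θ₂=0.073, ω₂=0.327, θ₃=0.003, ω₃=-0.131
apply F[9]=-20.000 → step 10: x=-0.246, v=-2.567, θ₁=0.405, ω₁=5.055, θ₂=0.080, ω₂=0.397, θ₃=0.000, ω₃=-0.088
apply F[10]=-20.000 → step 11: x=-0.300, v=-2.764, θ₁=0.510, ω₁=5.432, θ₂=0.090, ω₂=0.521, θ₃=-0.001, ω₃=-0.024
apply F[11]=-20.000 → step 12: x=-0.357, v=-2.926, θ₁=0.621, ω₁=5.718, θ₂=0.102, ω₂=0.704, θ₃=-0.001, ω₃=0.056
apply F[12]=-20.000 → step 13: x=-0.417, v=-3.057, θ₁=0.738, ω₁=5.931, θ₂=0.118, ω₂=0.941, θ₃=0.002, ω₃=0.149
apply F[13]=-20.000 → step 14: x=-0.479, v=-3.162, θ₁=0.858, ω₁=6.091, θ₂=0.140, ω₂=1.224, θ₃=0.006, ω₃=0.255
apply F[14]=-20.000 → step 15: x=-0.543, v=-3.244, θ₁=0.981, ω₁=6.213, θ₂=0.167, ω₂=1.547, θ₃=0.012, ω₃=0.375
apply F[15]=-20.000 → step 16: x=-0.608, v=-3.306, θ₁=1.107, ω₁=6.309, θ₂=0.202, ω₂=1.903, θ₃=0.021, ω₃=0.509
apply F[16]=-20.000 → step 17: x=-0.675, v=-3.351, θ₁=1.233, ω₁=6.381, θ₂=0.244, ω₂=2.287, θ₃=0.032, ω₃=0.665
apply F[17]=-20.000 → step 18: x=-0.742, v=-3.382, θ₁=1.362, ω₁=6.432, θ₂=0.293, ω₂=2.695, θ₃=0.047, ω₃=0.847
apply F[18]=-20.000 → step 19: x=-0.810, v=-3.402, θ₁=1.491, ω₁=6.456, θ₂=0.352, ω₂=3.123, θ₃=0.066, ω₃=1.066
apply F[19]=-20.000 → step 20: x=-0.878, v=-3.413, θ₁=1.620, ω₁=6.447, θ₂=0.418, ω₂=3.565, θ₃=0.090, ω₃=1.332
apply F[20]=-20.000 → step 21: x=-0.947, v=-3.420, θ₁=1.748, ω₁=6.392, θ₂=0.494, ω₂=4.017, θ₃=0.120, ω₃=1.661
apply F[21]=-20.000 → step 22: x=-1.015, v=-3.428, θ₁=1.875, ω₁=6.275, θ₂=0.579, ω₂=4.469, θ₃=0.157, ω₃=2.069
apply F[22]=-20.000 → step 23: x=-1.084, v=-3.443, θ₁=1.999, ω₁=6.079, θ₂=0.673, ω₂=4.913, θ₃=0.204, ω₃=2.574
apply F[23]=-20.000 → step 24: x=-1.153, v=-3.471, θ₁=2.117, ω₁=5.780, θ₂=0.775, ω₂=5.337, θ₃=0.261, ω₃=3.194
apply F[24]=-20.000 → step 25: x=-1.223, v=-3.517, θ₁=2.229, ω₁=5.358, θ₂=0.886, ω₂=5.725, θ₃=0.332, ω₃=3.944
apply F[25]=-20.000 → step 26: x=-1.294, v=-3.586, θ₁=2.331, ω₁=4.793, θ₂=1.004, ω₂=6.061, θ₃=0.420, ω₃=4.836
apply F[26]=-20.000 → step 27: x=-1.366, v=-3.679, θ₁=2.420, ω₁=4.075, θ₂=1.128, ω₂=6.330, θ₃=0.527, ω₃=5.871
apply F[27]=-20.000 → step 28: x=-1.441, v=-3.792, θ₁=2.493, ω₁=3.206, θ₂=1.257, ω₂=6.523, θ₃=0.656, ω₃=7.046
apply F[28]=+20.000 → step 29: x=-1.514, v=-3.440, θ₁=2.555, ω₁=3.053, θ₂=1.386, ω₂=6.405, θ₃=0.808, ω₃=8.205
apply F[29]=+20.000 → step 30: x=-1.579, v=-3.079, θ₁=2.615, ω₁=2.864, θ₂=1.513, ω₂=6.287, θ₃=0.984, ω₃=9.402
apply F[30]=+20.000 → step 31: x=-1.637, v=-2.707, θ₁=2.669, ω₁=2.606, θ₂=1.638, ω₂=6.188, θ₃=1.184, ω₃=10.612
apply F[31]=+20.000 → step 32: x=-1.687, v=-2.322, θ₁=2.718, ω₁=2.246, θ₂=1.761, ω₂=6.147, θ₃=1.408, ω₃=11.784
apply F[32]=+20.000 → step 33: x=-1.729, v=-1.922, θ₁=2.758, ω₁=1.754, θ₂=1.884, ω₂=6.236, θ₃=1.655, ω₃=12.809
Max |angle| over trajectory = 2.758 rad = 158.0°.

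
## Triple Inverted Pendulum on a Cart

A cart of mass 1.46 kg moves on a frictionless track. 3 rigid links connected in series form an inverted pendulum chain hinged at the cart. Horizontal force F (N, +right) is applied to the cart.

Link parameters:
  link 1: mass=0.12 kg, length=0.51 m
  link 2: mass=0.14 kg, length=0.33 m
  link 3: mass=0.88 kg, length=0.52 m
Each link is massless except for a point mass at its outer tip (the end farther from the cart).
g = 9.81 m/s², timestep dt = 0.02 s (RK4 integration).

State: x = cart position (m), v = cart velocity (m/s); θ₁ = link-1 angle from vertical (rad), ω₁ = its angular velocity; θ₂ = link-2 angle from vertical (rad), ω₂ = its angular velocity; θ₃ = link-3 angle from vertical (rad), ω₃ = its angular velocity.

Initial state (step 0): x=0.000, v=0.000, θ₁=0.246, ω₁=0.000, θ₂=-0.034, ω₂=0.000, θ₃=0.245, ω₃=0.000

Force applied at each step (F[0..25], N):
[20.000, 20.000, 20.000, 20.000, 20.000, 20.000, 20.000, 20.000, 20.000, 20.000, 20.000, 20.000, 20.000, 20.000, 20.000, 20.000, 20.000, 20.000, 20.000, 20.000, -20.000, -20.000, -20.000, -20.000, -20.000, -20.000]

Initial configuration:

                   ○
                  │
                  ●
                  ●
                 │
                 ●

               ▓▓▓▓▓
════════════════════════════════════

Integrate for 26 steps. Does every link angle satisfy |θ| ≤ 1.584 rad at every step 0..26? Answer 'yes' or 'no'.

Answer: no

Derivation:
apply F[0]=+20.000 → step 1: x=0.003, v=0.251, θ₁=0.247, ω₁=0.125, θ₂=-0.049, ω₂=-1.526, θ₃=0.249, ω₃=0.428
apply F[1]=+20.000 → step 2: x=0.010, v=0.507, θ₁=0.250, ω₁=0.164, θ₂=-0.094, ω₂=-2.866, θ₃=0.262, ω₃=0.795
apply F[2]=+20.000 → step 3: x=0.023, v=0.767, θ₁=0.253, ω₁=0.067, θ₂=-0.162, ω₂=-3.910, θ₃=0.280, ω₃=1.061
apply F[3]=+20.000 → step 4: x=0.041, v=1.032, θ₁=0.252, ω₁=-0.165, θ₂=-0.248, ω₂=-4.668, θ₃=0.303, ω₃=1.219
apply F[4]=+20.000 → step 5: x=0.064, v=1.300, θ₁=0.246, ω₁=-0.506, θ₂=-0.347, ω₂=-5.214, θ₃=0.329, ω₃=1.285
apply F[5]=+20.000 → step 6: x=0.093, v=1.569, θ₁=0.231, ω₁=-0.936, θ₂=-0.456, ω₂=-5.619, θ₃=0.354, ω₃=1.278
apply F[6]=+20.000 → step 7: x=0.127, v=1.839, θ₁=0.208, ω₁=-1.439, θ₂=-0.572, ω₂=-5.927, θ₃=0.379, ω₃=1.210
apply F[7]=+20.000 → step 8: x=0.166, v=2.111, θ₁=0.173, ω₁=-2.012, θ₂=-0.692, ω₂=-6.157, θ₃=0.402, ω₃=1.090
apply F[8]=+20.000 → step 9: x=0.211, v=2.383, θ₁=0.127, ω₁=-2.651, θ₂=-0.817, ω₂=-6.310, θ₃=0.423, ω₃=0.923
apply F[9]=+20.000 → step 10: x=0.262, v=2.657, θ₁=0.067, ω₁=-3.359, θ₂=-0.944, ω₂=-6.364, θ₃=0.439, ω₃=0.716
apply F[10]=+20.000 → step 11: x=0.318, v=2.931, θ₁=-0.008, ω₁=-4.133, θ₂=-1.071, ω₂=-6.280, θ₃=0.451, ω₃=0.475
apply F[11]=+20.000 → step 12: x=0.379, v=3.204, θ₁=-0.099, ω₁=-4.968, θ₂=-1.194, ω₂=-6.000, θ₃=0.458, ω₃=0.209
apply F[12]=+20.000 → step 13: x=0.446, v=3.475, θ₁=-0.207, ω₁=-5.855, θ₂=-1.309, ω₂=-5.447, θ₃=0.459, ω₃=-0.074
apply F[13]=+20.000 → step 14: x=0.518, v=3.741, θ₁=-0.333, ω₁=-6.786, θ₂=-1.410, ω₂=-4.536, θ₃=0.455, ω₃=-0.374
apply F[14]=+20.000 → step 15: x=0.595, v=3.996, θ₁=-0.479, ω₁=-7.766, θ₂=-1.488, ω₂=-3.188, θ₃=0.444, ω₃=-0.713
apply F[15]=+20.000 → step 16: x=0.678, v=4.234, θ₁=-0.645, ω₁=-8.834, θ₂=-1.534, ω₂=-1.341, θ₃=0.426, ω₃=-1.165
apply F[16]=+20.000 → step 17: x=0.764, v=4.438, θ₁=-0.833, ω₁=-10.079, θ₂=-1.538, ω₂=1.034, θ₃=0.395, ω₃=-1.921
apply F[17]=+20.000 → step 18: x=0.855, v=4.580, θ₁=-1.049, ω₁=-11.547, θ₂=-1.489, ω₂=3.822, θ₃=0.344, ω₃=-3.409
apply F[18]=+20.000 → step 19: x=0.947, v=4.616, θ₁=-1.294, ω₁=-12.795, θ₂=-1.387, ω₂=6.261, θ₃=0.250, ω₃=-6.212
apply F[19]=+20.000 → step 20: x=1.039, v=4.576, θ₁=-1.552, ω₁=-12.698, θ₂=-1.250, ω₂=7.215, θ₃=0.089, ω₃=-9.928
apply F[20]=-20.000 → step 21: x=1.125, v=4.086, θ₁=-1.795, ω₁=-11.450, θ₂=-1.097, ω₂=8.085, θ₃=-0.138, ω₃=-12.684
apply F[21]=-20.000 → step 22: x=1.203, v=3.652, θ₁=-2.001, ω₁=-8.852, θ₂=-0.925, ω₂=9.072, θ₃=-0.416, ω₃=-15.003
apply F[22]=-20.000 → step 23: x=1.272, v=3.298, θ₁=-2.138, ω₁=-4.711, θ₂=-0.741, ω₂=9.009, θ₃=-0.730, ω₃=-16.086
apply F[23]=-20.000 → step 24: x=1.335, v=3.017, θ₁=-2.192, ω₁=-0.992, θ₂=-0.585, ω₂=6.166, θ₃=-1.046, ω₃=-15.310
apply F[24]=-20.000 → step 25: x=1.393, v=2.756, θ₁=-2.192, ω₁=0.760, θ₂=-0.503, ω₂=1.935, θ₃=-1.340, ω₃=-14.134
apply F[25]=-20.000 → step 26: x=1.445, v=2.492, θ₁=-2.170, ω₁=1.316, θ₂=-0.508, ω₂=-2.427, θ₃=-1.614, ω₃=-13.325
Max |angle| over trajectory = 2.192 rad; bound = 1.584 → exceeded.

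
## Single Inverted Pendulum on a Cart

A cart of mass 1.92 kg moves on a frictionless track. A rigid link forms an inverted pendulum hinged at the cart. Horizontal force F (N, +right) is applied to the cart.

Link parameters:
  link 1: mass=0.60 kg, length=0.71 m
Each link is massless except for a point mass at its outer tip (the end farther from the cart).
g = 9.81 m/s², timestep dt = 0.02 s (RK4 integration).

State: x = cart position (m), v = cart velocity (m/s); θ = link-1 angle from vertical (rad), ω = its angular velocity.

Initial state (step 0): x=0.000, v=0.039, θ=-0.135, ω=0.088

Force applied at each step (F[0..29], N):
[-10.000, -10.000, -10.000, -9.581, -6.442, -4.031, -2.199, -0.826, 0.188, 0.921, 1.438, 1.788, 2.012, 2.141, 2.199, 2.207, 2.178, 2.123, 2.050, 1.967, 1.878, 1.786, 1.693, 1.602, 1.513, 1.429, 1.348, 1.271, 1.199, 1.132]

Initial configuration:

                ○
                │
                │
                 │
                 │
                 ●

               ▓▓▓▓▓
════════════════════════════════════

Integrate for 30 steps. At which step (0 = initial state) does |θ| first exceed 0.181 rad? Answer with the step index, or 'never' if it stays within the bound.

apply F[0]=-10.000 → step 1: x=-0.000, v=-0.057, θ=-0.132, ω=0.184
apply F[1]=-10.000 → step 2: x=-0.002, v=-0.152, θ=-0.128, ω=0.282
apply F[2]=-10.000 → step 3: x=-0.006, v=-0.249, θ=-0.121, ω=0.383
apply F[3]=-9.581 → step 4: x=-0.012, v=-0.341, θ=-0.112, ω=0.480
apply F[4]=-6.442 → step 5: x=-0.020, v=-0.401, θ=-0.102, ω=0.535
apply F[5]=-4.031 → step 6: x=-0.028, v=-0.438, θ=-0.091, ω=0.559
apply F[6]=-2.199 → step 7: x=-0.037, v=-0.455, θ=-0.080, ω=0.560
apply F[7]=-0.826 → step 8: x=-0.046, v=-0.459, θ=-0.069, ω=0.545
apply F[8]=+0.188 → step 9: x=-0.055, v=-0.454, θ=-0.058, ω=0.519
apply F[9]=+0.921 → step 10: x=-0.064, v=-0.441, θ=-0.048, ω=0.487
apply F[10]=+1.438 → step 11: x=-0.073, v=-0.423, θ=-0.039, ω=0.450
apply F[11]=+1.788 → step 12: x=-0.081, v=-0.403, θ=-0.030, ω=0.411
apply F[12]=+2.012 → step 13: x=-0.089, v=-0.380, θ=-0.023, ω=0.372
apply F[13]=+2.141 → step 14: x=-0.096, v=-0.357, θ=-0.016, ω=0.334
apply F[14]=+2.199 → step 15: x=-0.103, v=-0.333, θ=-0.009, ω=0.297
apply F[15]=+2.207 → step 16: x=-0.110, v=-0.310, θ=-0.004, ω=0.263
apply F[16]=+2.178 → step 17: x=-0.116, v=-0.287, θ=0.001, ω=0.230
apply F[17]=+2.123 → step 18: x=-0.121, v=-0.265, θ=0.006, ω=0.200
apply F[18]=+2.050 → step 19: x=-0.126, v=-0.244, θ=0.009, ω=0.173
apply F[19]=+1.967 → step 20: x=-0.131, v=-0.224, θ=0.013, ω=0.148
apply F[20]=+1.878 → step 21: x=-0.135, v=-0.205, θ=0.015, ω=0.126
apply F[21]=+1.786 → step 22: x=-0.139, v=-0.188, θ=0.018, ω=0.105
apply F[22]=+1.693 → step 23: x=-0.143, v=-0.171, θ=0.020, ω=0.087
apply F[23]=+1.602 → step 24: x=-0.146, v=-0.156, θ=0.021, ω=0.071
apply F[24]=+1.513 → step 25: x=-0.149, v=-0.142, θ=0.022, ω=0.057
apply F[25]=+1.429 → step 26: x=-0.152, v=-0.128, θ=0.023, ω=0.044
apply F[26]=+1.348 → step 27: x=-0.154, v=-0.115, θ=0.024, ω=0.033
apply F[27]=+1.271 → step 28: x=-0.156, v=-0.104, θ=0.025, ω=0.023
apply F[28]=+1.199 → step 29: x=-0.158, v=-0.093, θ=0.025, ω=0.015
apply F[29]=+1.132 → step 30: x=-0.160, v=-0.083, θ=0.025, ω=0.007
max |θ| = 0.135 ≤ 0.181 over all 31 states.

Answer: never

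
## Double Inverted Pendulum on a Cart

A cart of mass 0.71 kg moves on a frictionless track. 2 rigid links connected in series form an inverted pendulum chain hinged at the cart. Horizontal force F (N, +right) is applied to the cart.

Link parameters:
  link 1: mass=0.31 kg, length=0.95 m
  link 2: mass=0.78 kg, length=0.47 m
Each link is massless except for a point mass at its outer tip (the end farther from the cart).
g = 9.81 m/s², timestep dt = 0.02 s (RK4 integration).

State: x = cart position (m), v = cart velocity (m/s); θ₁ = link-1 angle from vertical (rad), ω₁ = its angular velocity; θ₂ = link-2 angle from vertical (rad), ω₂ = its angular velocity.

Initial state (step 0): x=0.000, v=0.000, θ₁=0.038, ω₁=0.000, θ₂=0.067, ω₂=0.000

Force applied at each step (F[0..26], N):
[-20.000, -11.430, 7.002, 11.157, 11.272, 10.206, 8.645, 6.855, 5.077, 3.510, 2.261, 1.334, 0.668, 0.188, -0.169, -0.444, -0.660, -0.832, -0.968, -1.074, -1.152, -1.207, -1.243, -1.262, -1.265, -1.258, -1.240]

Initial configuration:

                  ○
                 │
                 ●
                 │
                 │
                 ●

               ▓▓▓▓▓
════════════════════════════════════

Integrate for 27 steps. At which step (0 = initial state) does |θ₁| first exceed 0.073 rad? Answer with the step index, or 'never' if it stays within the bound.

apply F[0]=-20.000 → step 1: x=-0.006, v=-0.574, θ₁=0.044, ω₁=0.600, θ₂=0.067, ω₂=0.035
apply F[1]=-11.430 → step 2: x=-0.021, v=-0.909, θ₁=0.060, ω₁=0.955, θ₂=0.068, ω₂=0.056
apply F[2]=+7.002 → step 3: x=-0.037, v=-0.732, θ₁=0.077, ω₁=0.783, θ₂=0.069, ω₂=0.056
apply F[3]=+11.157 → step 4: x=-0.049, v=-0.445, θ₁=0.090, ω₁=0.507, θ₂=0.070, ω₂=0.034
apply F[4]=+11.272 → step 5: x=-0.055, v=-0.159, θ₁=0.097, ω₁=0.240, θ₂=0.071, ω₂=-0.004
apply F[5]=+10.206 → step 6: x=-0.055, v=0.095, θ₁=0.100, ω₁=0.011, θ₂=0.070, ω₂=-0.050
apply F[6]=+8.645 → step 7: x=-0.051, v=0.306, θ₁=0.098, ω₁=-0.173, θ₂=0.069, ω₂=-0.098
apply F[7]=+6.855 → step 8: x=-0.044, v=0.468, θ₁=0.093, ω₁=-0.307, θ₂=0.066, ω₂=-0.143
apply F[8]=+5.077 → step 9: x=-0.033, v=0.584, θ₁=0.086, ω₁=-0.396, θ₂=0.063, ω₂=-0.181
apply F[9]=+3.510 → step 10: x=-0.021, v=0.657, θ₁=0.078, ω₁=-0.446, θ₂=0.059, ω₂=-0.212
apply F[10]=+2.261 → step 11: x=-0.007, v=0.699, θ₁=0.069, ω₁=-0.466, θ₂=0.055, ω₂=-0.236
apply F[11]=+1.334 → step 12: x=0.007, v=0.718, θ₁=0.059, ω₁=-0.466, θ₂=0.050, ω₂=-0.253
apply F[12]=+0.668 → step 13: x=0.021, v=0.721, θ₁=0.050, ω₁=-0.454, θ₂=0.045, ω₂=-0.264
apply F[13]=+0.188 → step 14: x=0.036, v=0.713, θ₁=0.041, ω₁=-0.434, θ₂=0.039, ω₂=-0.270
apply F[14]=-0.169 → step 15: x=0.050, v=0.697, θ₁=0.033, ω₁=-0.409, θ₂=0.034, ω₂=-0.271
apply F[15]=-0.444 → step 16: x=0.064, v=0.676, θ₁=0.025, ω₁=-0.382, θ₂=0.028, ω₂=-0.268
apply F[16]=-0.660 → step 17: x=0.077, v=0.651, θ₁=0.018, ω₁=-0.354, θ₂=0.023, ω₂=-0.261
apply F[17]=-0.832 → step 18: x=0.090, v=0.623, θ₁=0.011, ω₁=-0.325, θ₂=0.018, ω₂=-0.252
apply F[18]=-0.968 → step 19: x=0.102, v=0.594, θ₁=0.005, ω₁=-0.296, θ₂=0.013, ω₂=-0.241
apply F[19]=-1.074 → step 20: x=0.113, v=0.563, θ₁=-0.001, ω₁=-0.268, θ₂=0.008, ω₂=-0.229
apply F[20]=-1.152 → step 21: x=0.124, v=0.531, θ₁=-0.006, ω₁=-0.240, θ₂=0.004, ω₂=-0.215
apply F[21]=-1.207 → step 22: x=0.135, v=0.500, θ₁=-0.011, ω₁=-0.214, θ₂=-0.000, ω₂=-0.200
apply F[22]=-1.243 → step 23: x=0.144, v=0.469, θ₁=-0.015, ω₁=-0.189, θ₂=-0.004, ω₂=-0.185
apply F[23]=-1.262 → step 24: x=0.153, v=0.438, θ₁=-0.018, ω₁=-0.166, θ₂=-0.008, ω₂=-0.170
apply F[24]=-1.265 → step 25: x=0.162, v=0.408, θ₁=-0.021, ω₁=-0.144, θ₂=-0.011, ω₂=-0.154
apply F[25]=-1.258 → step 26: x=0.170, v=0.380, θ₁=-0.024, ω₁=-0.124, θ₂=-0.014, ω₂=-0.140
apply F[26]=-1.240 → step 27: x=0.177, v=0.352, θ₁=-0.026, ω₁=-0.105, θ₂=-0.017, ω₂=-0.125
|θ₁| = 0.077 > 0.073 first at step 3.

Answer: 3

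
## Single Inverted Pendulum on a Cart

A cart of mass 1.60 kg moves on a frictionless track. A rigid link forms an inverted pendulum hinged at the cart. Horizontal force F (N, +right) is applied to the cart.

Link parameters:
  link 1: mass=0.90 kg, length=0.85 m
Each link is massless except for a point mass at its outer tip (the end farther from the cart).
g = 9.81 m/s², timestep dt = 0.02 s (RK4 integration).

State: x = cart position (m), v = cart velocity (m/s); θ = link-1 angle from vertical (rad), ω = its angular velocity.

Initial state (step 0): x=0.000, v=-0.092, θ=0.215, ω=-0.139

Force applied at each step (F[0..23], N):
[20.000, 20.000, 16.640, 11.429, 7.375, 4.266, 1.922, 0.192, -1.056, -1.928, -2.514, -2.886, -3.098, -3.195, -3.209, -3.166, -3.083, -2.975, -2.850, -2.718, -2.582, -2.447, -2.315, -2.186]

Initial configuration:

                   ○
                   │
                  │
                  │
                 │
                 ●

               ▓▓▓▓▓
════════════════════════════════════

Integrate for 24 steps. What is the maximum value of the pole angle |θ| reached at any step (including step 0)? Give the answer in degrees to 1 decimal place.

Answer: 12.3°

Derivation:
apply F[0]=+20.000 → step 1: x=0.000, v=0.130, θ=0.210, ω=-0.345
apply F[1]=+20.000 → step 2: x=0.005, v=0.353, θ=0.201, ω=-0.555
apply F[2]=+16.640 → step 3: x=0.014, v=0.537, θ=0.188, ω=-0.722
apply F[3]=+11.429 → step 4: x=0.026, v=0.659, θ=0.173, ω=-0.822
apply F[4]=+7.375 → step 5: x=0.040, v=0.733, θ=0.156, ω=-0.871
apply F[5]=+4.266 → step 6: x=0.055, v=0.771, θ=0.139, ω=-0.881
apply F[6]=+1.922 → step 7: x=0.071, v=0.782, θ=0.121, ω=-0.864
apply F[7]=+0.192 → step 8: x=0.086, v=0.773, θ=0.104, ω=-0.827
apply F[8]=-1.056 → step 9: x=0.101, v=0.750, θ=0.088, ω=-0.778
apply F[9]=-1.928 → step 10: x=0.116, v=0.717, θ=0.073, ω=-0.721
apply F[10]=-2.514 → step 11: x=0.130, v=0.679, θ=0.059, ω=-0.661
apply F[11]=-2.886 → step 12: x=0.143, v=0.637, θ=0.047, ω=-0.600
apply F[12]=-3.098 → step 13: x=0.155, v=0.594, θ=0.035, ω=-0.540
apply F[13]=-3.195 → step 14: x=0.167, v=0.551, θ=0.025, ω=-0.482
apply F[14]=-3.209 → step 15: x=0.177, v=0.509, θ=0.016, ω=-0.428
apply F[15]=-3.166 → step 16: x=0.187, v=0.468, θ=0.008, ω=-0.377
apply F[16]=-3.083 → step 17: x=0.196, v=0.429, θ=0.001, ω=-0.330
apply F[17]=-2.975 → step 18: x=0.204, v=0.392, θ=-0.005, ω=-0.287
apply F[18]=-2.850 → step 19: x=0.212, v=0.357, θ=-0.011, ω=-0.248
apply F[19]=-2.718 → step 20: x=0.219, v=0.325, θ=-0.015, ω=-0.212
apply F[20]=-2.582 → step 21: x=0.225, v=0.294, θ=-0.019, ω=-0.181
apply F[21]=-2.447 → step 22: x=0.230, v=0.266, θ=-0.022, ω=-0.152
apply F[22]=-2.315 → step 23: x=0.236, v=0.240, θ=-0.025, ω=-0.127
apply F[23]=-2.186 → step 24: x=0.240, v=0.215, θ=-0.027, ω=-0.104
Max |angle| over trajectory = 0.215 rad = 12.3°.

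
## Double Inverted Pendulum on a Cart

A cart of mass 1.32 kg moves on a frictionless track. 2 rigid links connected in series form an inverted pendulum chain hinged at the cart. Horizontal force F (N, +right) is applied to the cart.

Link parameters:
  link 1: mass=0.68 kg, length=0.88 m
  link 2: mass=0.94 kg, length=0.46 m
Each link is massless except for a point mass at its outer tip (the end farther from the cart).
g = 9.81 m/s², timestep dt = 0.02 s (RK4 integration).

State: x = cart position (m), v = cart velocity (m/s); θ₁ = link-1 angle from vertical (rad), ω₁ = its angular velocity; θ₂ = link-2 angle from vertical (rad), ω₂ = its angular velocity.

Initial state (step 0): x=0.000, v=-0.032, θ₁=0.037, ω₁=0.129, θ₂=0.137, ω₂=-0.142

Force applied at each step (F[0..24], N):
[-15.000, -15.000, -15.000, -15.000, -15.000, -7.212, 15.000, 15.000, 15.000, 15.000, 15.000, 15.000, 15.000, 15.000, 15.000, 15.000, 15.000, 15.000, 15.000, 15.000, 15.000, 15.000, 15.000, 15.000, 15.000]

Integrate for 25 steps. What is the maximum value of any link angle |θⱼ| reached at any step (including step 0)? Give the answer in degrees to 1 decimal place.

apply F[0]=-15.000 → step 1: x=-0.003, v=-0.268, θ₁=0.042, ω₁=0.378, θ₂=0.135, ω₂=-0.050
apply F[1]=-15.000 → step 2: x=-0.011, v=-0.506, θ₁=0.052, ω₁=0.633, θ₂=0.135, ω₂=0.031
apply F[2]=-15.000 → step 3: x=-0.023, v=-0.745, θ₁=0.067, ω₁=0.898, θ₂=0.136, ω₂=0.098
apply F[3]=-15.000 → step 4: x=-0.041, v=-0.987, θ₁=0.088, ω₁=1.175, θ₂=0.139, ω₂=0.147
apply F[4]=-15.000 → step 5: x=-0.063, v=-1.232, θ₁=0.115, ω₁=1.465, θ₂=0.142, ω₂=0.176
apply F[5]=-7.212 → step 6: x=-0.089, v=-1.362, θ₁=0.146, ω₁=1.638, θ₂=0.146, ω₂=0.186
apply F[6]=+15.000 → step 7: x=-0.114, v=-1.171, θ₁=0.177, ω₁=1.463, θ₂=0.149, ω₂=0.172
apply F[7]=+15.000 → step 8: x=-0.136, v=-0.989, θ₁=0.204, ω₁=1.314, θ₂=0.152, ω₂=0.132
apply F[8]=+15.000 → step 9: x=-0.154, v=-0.814, θ₁=0.229, ω₁=1.189, θ₂=0.154, ω₂=0.067
apply F[9]=+15.000 → step 10: x=-0.168, v=-0.647, θ₁=0.252, ω₁=1.085, θ₂=0.155, ω₂=-0.025
apply F[10]=+15.000 → step 11: x=-0.180, v=-0.486, θ₁=0.273, ω₁=1.002, θ₂=0.153, ω₂=-0.142
apply F[11]=+15.000 → step 12: x=-0.188, v=-0.331, θ₁=0.292, ω₁=0.937, θ₂=0.149, ω₂=-0.284
apply F[12]=+15.000 → step 13: x=-0.193, v=-0.180, θ₁=0.310, ω₁=0.890, θ₂=0.142, ω₂=-0.453
apply F[13]=+15.000 → step 14: x=-0.195, v=-0.033, θ₁=0.328, ω₁=0.859, θ₂=0.131, ω₂=-0.648
apply F[14]=+15.000 → step 15: x=-0.194, v=0.111, θ₁=0.345, ω₁=0.843, θ₂=0.116, ω₂=-0.872
apply F[15]=+15.000 → step 16: x=-0.190, v=0.254, θ₁=0.362, ω₁=0.841, θ₂=0.096, ω₂=-1.125
apply F[16]=+15.000 → step 17: x=-0.184, v=0.396, θ₁=0.379, ω₁=0.850, θ₂=0.070, ω₂=-1.406
apply F[17]=+15.000 → step 18: x=-0.175, v=0.538, θ₁=0.396, ω₁=0.869, θ₂=0.039, ω₂=-1.715
apply F[18]=+15.000 → step 19: x=-0.162, v=0.682, θ₁=0.413, ω₁=0.892, θ₂=0.002, ω₂=-2.049
apply F[19]=+15.000 → step 20: x=-0.147, v=0.829, θ₁=0.431, ω₁=0.915, θ₂=-0.043, ω₂=-2.404
apply F[20]=+15.000 → step 21: x=-0.129, v=0.979, θ₁=0.450, ω₁=0.934, θ₂=-0.095, ω₂=-2.774
apply F[21]=+15.000 → step 22: x=-0.108, v=1.134, θ₁=0.469, ω₁=0.943, θ₂=-0.154, ω₂=-3.155
apply F[22]=+15.000 → step 23: x=-0.084, v=1.293, θ₁=0.488, ω₁=0.935, θ₂=-0.221, ω₂=-3.542
apply F[23]=+15.000 → step 24: x=-0.056, v=1.456, θ₁=0.506, ω₁=0.906, θ₂=-0.296, ω₂=-3.931
apply F[24]=+15.000 → step 25: x=-0.026, v=1.622, θ₁=0.524, ω₁=0.852, θ₂=-0.378, ω₂=-4.322
Max |angle| over trajectory = 0.524 rad = 30.0°.

Answer: 30.0°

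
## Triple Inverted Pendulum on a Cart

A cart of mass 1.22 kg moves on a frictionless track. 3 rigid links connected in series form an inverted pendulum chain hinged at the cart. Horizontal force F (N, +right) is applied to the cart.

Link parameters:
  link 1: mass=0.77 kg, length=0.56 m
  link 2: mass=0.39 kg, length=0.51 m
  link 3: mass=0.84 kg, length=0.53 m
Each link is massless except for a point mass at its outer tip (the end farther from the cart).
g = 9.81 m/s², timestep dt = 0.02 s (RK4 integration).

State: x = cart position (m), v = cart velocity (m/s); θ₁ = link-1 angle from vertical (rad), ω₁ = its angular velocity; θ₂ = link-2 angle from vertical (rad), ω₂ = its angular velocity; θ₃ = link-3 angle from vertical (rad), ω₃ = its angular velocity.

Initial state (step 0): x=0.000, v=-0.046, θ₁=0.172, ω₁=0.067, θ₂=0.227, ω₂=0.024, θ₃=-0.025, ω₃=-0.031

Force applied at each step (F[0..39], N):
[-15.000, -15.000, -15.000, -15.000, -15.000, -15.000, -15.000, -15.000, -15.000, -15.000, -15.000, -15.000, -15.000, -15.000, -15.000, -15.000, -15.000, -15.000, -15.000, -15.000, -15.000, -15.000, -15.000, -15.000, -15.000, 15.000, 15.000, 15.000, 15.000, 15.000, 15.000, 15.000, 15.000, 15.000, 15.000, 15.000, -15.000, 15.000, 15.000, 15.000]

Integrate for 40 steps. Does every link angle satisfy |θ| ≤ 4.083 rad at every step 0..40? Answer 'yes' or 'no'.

apply F[0]=-15.000 → step 1: x=-0.004, v=-0.329, θ₁=0.179, ω₁=0.607, θ₂=0.229, ω₂=0.187, θ₃=-0.027, ω₃=-0.217
apply F[1]=-15.000 → step 2: x=-0.013, v=-0.612, θ₁=0.196, ω₁=1.153, θ₂=0.234, ω₂=0.334, θ₃=-0.034, ω₃=-0.391
apply F[2]=-15.000 → step 3: x=-0.028, v=-0.891, θ₁=0.225, ω₁=1.707, θ₂=0.242, ω₂=0.450, θ₃=-0.043, ω₃=-0.541
apply F[3]=-15.000 → step 4: x=-0.049, v=-1.165, θ₁=0.265, ω₁=2.264, θ₂=0.252, ω₂=0.525, θ₃=-0.055, ω₃=-0.651
apply F[4]=-15.000 → step 5: x=-0.075, v=-1.426, θ₁=0.315, ω₁=2.814, θ₂=0.263, ω₂=0.554, θ₃=-0.069, ω₃=-0.704
apply F[5]=-15.000 → step 6: x=-0.106, v=-1.668, θ₁=0.377, ω₁=3.337, θ₂=0.274, ω₂=0.544, θ₃=-0.083, ω₃=-0.688
apply F[6]=-15.000 → step 7: x=-0.141, v=-1.884, θ₁=0.449, ω₁=3.814, θ₂=0.285, ω₂=0.513, θ₃=-0.096, ω₃=-0.597
apply F[7]=-15.000 → step 8: x=-0.181, v=-2.069, θ₁=0.529, ω₁=4.230, θ₂=0.295, ω₂=0.487, θ₃=-0.106, ω₃=-0.436
apply F[8]=-15.000 → step 9: x=-0.224, v=-2.220, θ₁=0.617, ω₁=4.577, θ₂=0.304, ω₂=0.492, θ₃=-0.113, ω₃=-0.220
apply F[9]=-15.000 → step 10: x=-0.269, v=-2.340, θ₁=0.712, ω₁=4.859, θ₂=0.315, ω₂=0.549, θ₃=-0.115, ω₃=0.033
apply F[10]=-15.000 → step 11: x=-0.317, v=-2.431, θ₁=0.811, ω₁=5.085, θ₂=0.327, ω₂=0.670, θ₃=-0.111, ω₃=0.306
apply F[11]=-15.000 → step 12: x=-0.367, v=-2.497, θ₁=0.915, ω₁=5.268, θ₂=0.342, ω₂=0.860, θ₃=-0.102, ω₃=0.588
apply F[12]=-15.000 → step 13: x=-0.417, v=-2.541, θ₁=1.022, ω₁=5.420, θ₂=0.361, ω₂=1.116, θ₃=-0.088, ω₃=0.871
apply F[13]=-15.000 → step 14: x=-0.468, v=-2.566, θ₁=1.132, ω₁=5.549, θ₂=0.387, ω₂=1.434, θ₃=-0.068, ω₃=1.153
apply F[14]=-15.000 → step 15: x=-0.519, v=-2.573, θ₁=1.244, ω₁=5.661, θ₂=0.419, ω₂=1.808, θ₃=-0.042, ω₃=1.437
apply F[15]=-15.000 → step 16: x=-0.571, v=-2.565, θ₁=1.358, ω₁=5.759, θ₂=0.460, ω₂=2.230, θ₃=-0.010, ω₃=1.728
apply F[16]=-15.000 → step 17: x=-0.622, v=-2.542, θ₁=1.474, ω₁=5.843, θ₂=0.509, ω₂=2.693, θ₃=0.028, ω₃=2.032
apply F[17]=-15.000 → step 18: x=-0.672, v=-2.507, θ₁=1.591, ω₁=5.909, θ₂=0.567, ω₂=3.189, θ₃=0.071, ω₃=2.361
apply F[18]=-15.000 → step 19: x=-0.722, v=-2.461, θ₁=1.710, ω₁=5.950, θ₂=0.636, ω₂=3.708, θ₃=0.122, ω₃=2.727
apply F[19]=-15.000 → step 20: x=-0.771, v=-2.406, θ₁=1.829, ω₁=5.959, θ₂=0.716, ω₂=4.237, θ₃=0.181, ω₃=3.142
apply F[20]=-15.000 → step 21: x=-0.818, v=-2.348, θ₁=1.948, ω₁=5.923, θ₂=0.806, ω₂=4.761, θ₃=0.248, ω₃=3.623
apply F[21]=-15.000 → step 22: x=-0.865, v=-2.290, θ₁=2.066, ω₁=5.827, θ₂=0.906, ω₂=5.261, θ₃=0.326, ω₃=4.186
apply F[22]=-15.000 → step 23: x=-0.910, v=-2.238, θ₁=2.181, ω₁=5.652, θ₂=1.016, ω₂=5.710, θ₃=0.416, ω₃=4.845
apply F[23]=-15.000 → step 24: x=-0.954, v=-2.199, θ₁=2.291, ω₁=5.379, θ₂=1.134, ω₂=6.077, θ₃=0.521, ω₃=5.613
apply F[24]=-15.000 → step 25: x=-0.998, v=-2.177, θ₁=2.395, ω₁=4.987, θ₂=1.258, ω₂=6.323, θ₃=0.642, ω₃=6.498
apply F[25]=+15.000 → step 26: x=-1.038, v=-1.786, θ₁=2.496, ω₁=5.100, θ₂=1.382, ω₂=6.068, θ₃=0.780, ω₃=7.355
apply F[26]=+15.000 → step 27: x=-1.069, v=-1.386, θ₁=2.599, ω₁=5.163, θ₂=1.501, ω₂=5.804, θ₃=0.937, ω₃=8.290
apply F[27]=+15.000 → step 28: x=-1.093, v=-0.984, θ₁=2.702, ω₁=5.117, θ₂=1.614, ω₂=5.544, θ₃=1.112, ω₃=9.300
apply F[28]=+15.000 → step 29: x=-1.109, v=-0.591, θ₁=2.802, ω₁=4.883, θ₂=1.723, ω₂=5.329, θ₃=1.309, ω₃=10.361
apply F[29]=+15.000 → step 30: x=-1.117, v=-0.218, θ₁=2.895, ω₁=4.376, θ₂=1.828, ω₂=5.263, θ₃=1.527, ω₃=11.396
apply F[30]=+15.000 → step 31: x=-1.118, v=0.128, θ₁=2.975, ω₁=3.531, θ₂=1.936, ω₂=5.545, θ₃=1.763, ω₃=12.248
apply F[31]=+15.000 → step 32: x=-1.112, v=0.448, θ₁=3.034, ω₁=2.343, θ₂=2.055, ω₂=6.455, θ₃=2.014, ω₃=12.707
apply F[32]=+15.000 → step 33: x=-1.100, v=0.753, θ₁=3.067, ω₁=0.856, θ₂=2.200, ω₂=8.235, θ₃=2.268, ω₃=12.606
apply F[33]=+15.000 → step 34: x=-1.082, v=1.069, θ₁=3.066, ω₁=-0.930, θ₂=2.391, ω₂=11.065, θ₃=2.514, ω₃=11.877
apply F[34]=+15.000 → step 35: x=-1.057, v=1.489, θ₁=3.028, ω₁=-2.936, θ₂=2.651, ω₂=15.014, θ₃=2.739, ω₃=10.569
apply F[35]=+15.000 → step 36: x=-1.020, v=2.270, θ₁=2.960, ω₁=-3.194, θ₂=2.982, ω₂=17.290, θ₃=2.941, ω₃=10.059
apply F[36]=-15.000 → step 37: x=-0.970, v=2.697, θ₁=2.920, ω₁=-0.549, θ₂=3.298, ω₂=13.803, θ₃=3.160, ω₃=11.923
apply F[37]=+15.000 → step 38: x=-0.909, v=3.319, θ₁=2.946, ω₁=3.169, θ₂=3.534, ω₂=9.831, θ₃=3.415, ω₃=13.488
apply F[38]=+15.000 → step 39: x=-0.838, v=3.790, θ₁=3.045, ω₁=6.620, θ₂=3.696, ω₂=6.471, θ₃=3.693, ω₃=14.102
apply F[39]=+15.000 → step 40: x=-0.759, v=4.066, θ₁=3.209, ω₁=9.704, θ₂=3.797, ω₂=3.838, θ₃=3.970, ω₃=13.344
Max |angle| over trajectory = 3.970 rad; bound = 4.083 → within bound.

Answer: yes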